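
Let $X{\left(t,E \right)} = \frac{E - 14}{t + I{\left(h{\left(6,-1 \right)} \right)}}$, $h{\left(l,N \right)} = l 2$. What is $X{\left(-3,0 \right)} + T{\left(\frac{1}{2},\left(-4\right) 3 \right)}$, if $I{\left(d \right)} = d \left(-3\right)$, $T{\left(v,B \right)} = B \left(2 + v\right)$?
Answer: $- \frac{1156}{39} \approx -29.641$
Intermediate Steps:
$h{\left(l,N \right)} = 2 l$
$I{\left(d \right)} = - 3 d$
$X{\left(t,E \right)} = \frac{-14 + E}{-36 + t}$ ($X{\left(t,E \right)} = \frac{E - 14}{t - 3 \cdot 2 \cdot 6} = \frac{-14 + E}{t - 36} = \frac{-14 + E}{-36 + t}$)
$X{\left(-3,0 \right)} + T{\left(\frac{1}{2},\left(-4\right) 3 \right)} = \frac{-14 + 0}{-36 - 3} + \left(-4\right) 3 \left(2 + \frac{1}{2}\right) = \frac{1}{-39} \left(-14\right) - 12 \left(2 + \frac{1}{2}\right) = \left(- \frac{1}{39}\right) \left(-14\right) - 30 = \frac{14}{39} - 30 = - \frac{1156}{39}$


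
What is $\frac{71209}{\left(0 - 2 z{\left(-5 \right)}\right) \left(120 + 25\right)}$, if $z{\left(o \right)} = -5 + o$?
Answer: $\frac{71209}{2900} \approx 24.555$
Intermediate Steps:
$\frac{71209}{\left(0 - 2 z{\left(-5 \right)}\right) \left(120 + 25\right)} = \frac{71209}{\left(0 - 2 \left(-5 - 5\right)\right) \left(120 + 25\right)} = \frac{71209}{\left(0 - -20\right) 145} = \frac{71209}{\left(0 + 20\right) 145} = \frac{71209}{20 \cdot 145} = \frac{71209}{2900}$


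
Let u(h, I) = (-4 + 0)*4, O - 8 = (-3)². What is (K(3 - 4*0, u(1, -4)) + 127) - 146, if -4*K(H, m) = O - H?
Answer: -45/2 ≈ -22.500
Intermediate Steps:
O = 17 (O = 8 + (-3)² = 8 + 9 = 17)
u(h, I) = -16 (u(h, I) = -4*4 = -16)
K(H, m) = -17/4 + H/4 (K(H, m) = -(17 - H)/4 = -17/4 + H/4)
(K(3 - 4*0, u(1, -4)) + 127) - 146 = ((-17/4 + (3 - 4*0)/4) + 127) - 146 = ((-17/4 + (3 + 0)/4) + 127) - 146 = ((-17/4 + (¼)*3) + 127) - 146 = ((-17/4 + ¾) + 127) - 146 = (-7/2 + 127) - 146 = 247/2 - 146 = -45/2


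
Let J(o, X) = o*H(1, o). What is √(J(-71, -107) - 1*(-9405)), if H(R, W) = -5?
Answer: 4*√610 ≈ 98.793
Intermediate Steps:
J(o, X) = -5*o (J(o, X) = o*(-5) = -5*o)
√(J(-71, -107) - 1*(-9405)) = √(-5*(-71) - 1*(-9405)) = √(355 + 9405) = √9760 = 4*√610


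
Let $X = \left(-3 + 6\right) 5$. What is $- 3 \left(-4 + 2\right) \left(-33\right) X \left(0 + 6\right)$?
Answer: $-17820$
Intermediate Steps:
$X = 15$ ($X = 3 \cdot 5 = 15$)
$- 3 \left(-4 + 2\right) \left(-33\right) X \left(0 + 6\right) = - 3 \left(-4 + 2\right) \left(-33\right) 15 \left(0 + 6\right) = \left(-3\right) \left(-2\right) \left(-33\right) 15 \cdot 6 = 6 \left(-33\right) 90 = \left(-198\right) 90 = -17820$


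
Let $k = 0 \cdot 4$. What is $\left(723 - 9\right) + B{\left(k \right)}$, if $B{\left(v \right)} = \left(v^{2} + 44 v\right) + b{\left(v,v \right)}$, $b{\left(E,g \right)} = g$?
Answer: $714$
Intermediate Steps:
$k = 0$
$B{\left(v \right)} = v^{2} + 45 v$ ($B{\left(v \right)} = \left(v^{2} + 44 v\right) + v = v^{2} + 45 v$)
$\left(723 - 9\right) + B{\left(k \right)} = \left(723 - 9\right) + 0 \left(45 + 0\right) = 714 + 0 \cdot 45 = 714 + 0 = 714$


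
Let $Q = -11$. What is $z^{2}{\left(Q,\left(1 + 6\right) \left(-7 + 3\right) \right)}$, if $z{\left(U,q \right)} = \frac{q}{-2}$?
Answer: $196$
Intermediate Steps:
$z{\left(U,q \right)} = - \frac{q}{2}$ ($z{\left(U,q \right)} = q \left(- \frac{1}{2}\right) = - \frac{q}{2}$)
$z^{2}{\left(Q,\left(1 + 6\right) \left(-7 + 3\right) \right)} = \left(- \frac{\left(1 + 6\right) \left(-7 + 3\right)}{2}\right)^{2} = \left(- \frac{7 \left(-4\right)}{2}\right)^{2} = \left(\left(- \frac{1}{2}\right) \left(-28\right)\right)^{2} = 14^{2} = 196$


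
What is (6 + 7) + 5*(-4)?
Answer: -7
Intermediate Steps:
(6 + 7) + 5*(-4) = 13 - 20 = -7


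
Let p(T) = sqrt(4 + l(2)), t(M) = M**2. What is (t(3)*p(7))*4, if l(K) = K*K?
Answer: 72*sqrt(2) ≈ 101.82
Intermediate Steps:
l(K) = K**2
p(T) = 2*sqrt(2) (p(T) = sqrt(4 + 2**2) = sqrt(4 + 4) = sqrt(8) = 2*sqrt(2))
(t(3)*p(7))*4 = (3**2*(2*sqrt(2)))*4 = (9*(2*sqrt(2)))*4 = (18*sqrt(2))*4 = 72*sqrt(2)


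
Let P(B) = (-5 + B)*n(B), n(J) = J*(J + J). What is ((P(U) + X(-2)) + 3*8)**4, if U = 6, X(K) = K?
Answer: 78074896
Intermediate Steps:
n(J) = 2*J**2 (n(J) = J*(2*J) = 2*J**2)
P(B) = 2*B**2*(-5 + B) (P(B) = (-5 + B)*(2*B**2) = 2*B**2*(-5 + B))
((P(U) + X(-2)) + 3*8)**4 = ((2*6**2*(-5 + 6) - 2) + 3*8)**4 = ((2*36*1 - 2) + 24)**4 = ((72 - 2) + 24)**4 = (70 + 24)**4 = 94**4 = 78074896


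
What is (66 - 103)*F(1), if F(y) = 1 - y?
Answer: 0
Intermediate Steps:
(66 - 103)*F(1) = (66 - 103)*(1 - 1*1) = -37*(1 - 1) = -37*0 = 0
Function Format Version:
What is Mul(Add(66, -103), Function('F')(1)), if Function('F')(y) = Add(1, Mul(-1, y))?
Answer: 0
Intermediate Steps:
Mul(Add(66, -103), Function('F')(1)) = Mul(Add(66, -103), Add(1, Mul(-1, 1))) = Mul(-37, Add(1, -1)) = Mul(-37, 0) = 0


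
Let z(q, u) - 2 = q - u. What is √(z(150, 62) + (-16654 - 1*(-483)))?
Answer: I*√16081 ≈ 126.81*I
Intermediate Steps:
z(q, u) = 2 + q - u (z(q, u) = 2 + (q - u) = 2 + q - u)
√(z(150, 62) + (-16654 - 1*(-483))) = √((2 + 150 - 1*62) + (-16654 - 1*(-483))) = √((2 + 150 - 62) + (-16654 + 483)) = √(90 - 16171) = √(-16081) = I*√16081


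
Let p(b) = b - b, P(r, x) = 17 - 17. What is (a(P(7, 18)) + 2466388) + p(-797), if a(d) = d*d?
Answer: 2466388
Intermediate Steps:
P(r, x) = 0
p(b) = 0
a(d) = d²
(a(P(7, 18)) + 2466388) + p(-797) = (0² + 2466388) + 0 = (0 + 2466388) + 0 = 2466388 + 0 = 2466388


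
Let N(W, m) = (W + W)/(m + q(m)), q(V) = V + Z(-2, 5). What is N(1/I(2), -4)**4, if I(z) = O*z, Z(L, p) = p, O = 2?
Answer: 1/1296 ≈ 0.00077160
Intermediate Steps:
I(z) = 2*z
q(V) = 5 + V (q(V) = V + 5 = 5 + V)
N(W, m) = 2*W/(5 + 2*m) (N(W, m) = (W + W)/(m + (5 + m)) = (2*W)/(5 + 2*m) = 2*W/(5 + 2*m))
N(1/I(2), -4)**4 = (2/(((2*2))*(5 + 2*(-4))))**4 = (2/(4*(5 - 8)))**4 = (2*(1/4)/(-3))**4 = (2*(1/4)*(-1/3))**4 = (-1/6)**4 = 1/1296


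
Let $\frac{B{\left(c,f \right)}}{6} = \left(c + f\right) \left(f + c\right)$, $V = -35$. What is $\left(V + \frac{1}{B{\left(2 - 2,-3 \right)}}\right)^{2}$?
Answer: $\frac{3568321}{2916} \approx 1223.7$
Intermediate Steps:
$B{\left(c,f \right)} = 6 \left(c + f\right)^{2}$ ($B{\left(c,f \right)} = 6 \left(c + f\right) \left(f + c\right) = 6 \left(c + f\right) \left(c + f\right) = 6 \left(c + f\right)^{2}$)
$\left(V + \frac{1}{B{\left(2 - 2,-3 \right)}}\right)^{2} = \left(-35 + \frac{1}{6 \left(\left(2 - 2\right) - 3\right)^{2}}\right)^{2} = \left(-35 + \frac{1}{6 \left(0 - 3\right)^{2}}\right)^{2} = \left(-35 + \frac{1}{6 \left(-3\right)^{2}}\right)^{2} = \left(-35 + \frac{1}{6 \cdot 9}\right)^{2} = \left(-35 + \frac{1}{54}\right)^{2} = \left(- \frac{1889}{54}\right)^{2} = \frac{3568321}{2916}$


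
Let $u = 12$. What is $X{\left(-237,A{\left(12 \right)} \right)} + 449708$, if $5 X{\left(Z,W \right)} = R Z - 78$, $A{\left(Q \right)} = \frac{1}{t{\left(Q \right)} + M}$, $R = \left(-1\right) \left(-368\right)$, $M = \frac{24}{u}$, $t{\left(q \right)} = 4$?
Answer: $\frac{2161246}{5} \approx 4.3225 \cdot 10^{5}$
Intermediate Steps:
$M = 2$ ($M = \frac{24}{12} = 24 \cdot \frac{1}{12} = 2$)
$R = 368$
$A{\left(Q \right)} = \frac{1}{6}$ ($A{\left(Q \right)} = \frac{1}{4 + 2} = \frac{1}{6}$)
$X{\left(Z,W \right)} = - \frac{78}{5} + \frac{368 Z}{5}$ ($X{\left(Z,W \right)} = \frac{368 Z - 78}{5} = \frac{-78 + 368 Z}{5} = - \frac{78}{5} + \frac{368 Z}{5}$)
$X{\left(-237,A{\left(12 \right)} \right)} + 449708 = \left(- \frac{78}{5} + \frac{368}{5} \left(-237\right)\right) + 449708 = \left(- \frac{78}{5} - \frac{87216}{5}\right) + 449708 = - \frac{87294}{5} + 449708 = \frac{2161246}{5}$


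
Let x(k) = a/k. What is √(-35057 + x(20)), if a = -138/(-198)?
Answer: I*√3817703505/330 ≈ 187.24*I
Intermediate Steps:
a = 23/33 (a = -138*(-1/198) = 23/33 ≈ 0.69697)
x(k) = 23/(33*k)
√(-35057 + x(20)) = √(-35057 + (23/33)/20) = √(-35057 + (23/33)*(1/20)) = √(-35057 + 23/660) = √(-23137597/660) = I*√3817703505/330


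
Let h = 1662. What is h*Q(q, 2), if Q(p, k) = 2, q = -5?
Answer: 3324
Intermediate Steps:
h*Q(q, 2) = 1662*2 = 3324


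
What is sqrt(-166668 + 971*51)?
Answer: I*sqrt(117147) ≈ 342.27*I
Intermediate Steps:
sqrt(-166668 + 971*51) = sqrt(-166668 + 49521) = sqrt(-117147) = I*sqrt(117147)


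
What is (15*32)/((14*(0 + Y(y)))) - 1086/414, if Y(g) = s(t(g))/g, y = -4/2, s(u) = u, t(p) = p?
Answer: 15293/483 ≈ 31.663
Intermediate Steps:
y = -2 (y = -4*½ = -2)
Y(g) = 1 (Y(g) = g/g = 1)
(15*32)/((14*(0 + Y(y)))) - 1086/414 = (15*32)/((14*(0 + 1))) - 1086/414 = 480/((14*1)) - 1086*1/414 = 480/14 - 181/69 = 480*(1/14) - 181/69 = 240/7 - 181/69 = 15293/483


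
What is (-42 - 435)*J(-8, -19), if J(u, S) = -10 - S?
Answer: -4293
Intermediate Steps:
(-42 - 435)*J(-8, -19) = (-42 - 435)*(-10 - 1*(-19)) = -477*(-10 + 19) = -477*9 = -4293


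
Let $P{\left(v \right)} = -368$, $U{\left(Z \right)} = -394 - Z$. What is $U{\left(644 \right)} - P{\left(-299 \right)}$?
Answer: $-670$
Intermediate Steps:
$U{\left(644 \right)} - P{\left(-299 \right)} = \left(-394 - 644\right) - -368 = \left(-394 - 644\right) + 368 = -1038 + 368 = -670$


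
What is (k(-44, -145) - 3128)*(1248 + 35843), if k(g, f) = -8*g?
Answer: -102964616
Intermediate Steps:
(k(-44, -145) - 3128)*(1248 + 35843) = (-8*(-44) - 3128)*(1248 + 35843) = (352 - 3128)*37091 = -2776*37091 = -102964616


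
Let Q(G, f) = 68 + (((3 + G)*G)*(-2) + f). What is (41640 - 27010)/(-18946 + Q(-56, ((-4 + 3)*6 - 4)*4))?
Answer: -7315/12427 ≈ -0.58864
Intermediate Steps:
Q(G, f) = 68 + f - 2*G*(3 + G) (Q(G, f) = 68 + ((G*(3 + G))*(-2) + f) = 68 + (-2*G*(3 + G) + f) = 68 + (f - 2*G*(3 + G)) = 68 + f - 2*G*(3 + G))
(41640 - 27010)/(-18946 + Q(-56, ((-4 + 3)*6 - 4)*4)) = (41640 - 27010)/(-18946 + (68 + ((-4 + 3)*6 - 4)*4 - 6*(-56) - 2*(-56)²)) = 14630/(-18946 + (68 + (-1*6 - 4)*4 + 336 - 2*3136)) = 14630/(-18946 + (68 + (-6 - 4)*4 + 336 - 6272)) = 14630/(-18946 + (68 - 10*4 + 336 - 6272)) = 14630/(-18946 + (68 - 40 + 336 - 6272)) = 14630/(-18946 - 5908) = 14630/(-24854) = 14630*(-1/24854) = -7315/12427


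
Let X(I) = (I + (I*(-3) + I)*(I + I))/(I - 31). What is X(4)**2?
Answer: 400/81 ≈ 4.9383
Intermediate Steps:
X(I) = (I - 4*I**2)/(-31 + I) (X(I) = (I + (-3*I + I)*(2*I))/(-31 + I) = (I + (-2*I)*(2*I))/(-31 + I) = (I - 4*I**2)/(-31 + I))
X(4)**2 = (4*(1 - 4*4)/(-31 + 4))**2 = (4*(1 - 16)/(-27))**2 = (4*(-1/27)*(-15))**2 = (20/9)**2 = 400/81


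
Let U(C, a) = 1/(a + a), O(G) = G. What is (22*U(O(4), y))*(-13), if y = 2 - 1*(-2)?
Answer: -143/4 ≈ -35.750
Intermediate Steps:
y = 4 (y = 2 + 2 = 4)
U(C, a) = 1/(2*a)
(22*U(O(4), y))*(-13) = (22*((½)/4))*(-13) = (22*((½)*(¼)))*(-13) = (22*(⅛))*(-13) = (11/4)*(-13) = -143/4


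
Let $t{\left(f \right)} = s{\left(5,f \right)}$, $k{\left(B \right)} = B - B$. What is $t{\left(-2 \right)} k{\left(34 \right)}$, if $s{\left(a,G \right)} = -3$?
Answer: $0$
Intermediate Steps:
$k{\left(B \right)} = 0$
$t{\left(f \right)} = -3$
$t{\left(-2 \right)} k{\left(34 \right)} = \left(-3\right) 0 = 0$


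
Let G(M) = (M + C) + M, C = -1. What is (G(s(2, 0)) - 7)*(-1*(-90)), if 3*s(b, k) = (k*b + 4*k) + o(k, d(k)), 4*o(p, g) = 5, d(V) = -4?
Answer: -645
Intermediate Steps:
o(p, g) = 5/4 (o(p, g) = (¼)*5 = 5/4)
s(b, k) = 5/12 + 4*k/3 + b*k/3 (s(b, k) = ((k*b + 4*k) + 5/4)/3 = ((b*k + 4*k) + 5/4)/3 = ((4*k + b*k) + 5/4)/3 = (5/4 + 4*k + b*k)/3 = 5/12 + 4*k/3 + b*k/3)
G(M) = -1 + 2*M (G(M) = (M - 1) + M = (-1 + M) + M = -1 + 2*M)
(G(s(2, 0)) - 7)*(-1*(-90)) = ((-1 + 2*(5/12 + (4/3)*0 + (⅓)*2*0)) - 7)*(-1*(-90)) = ((-1 + 2*(5/12 + 0 + 0)) - 7)*90 = ((-1 + 2*(5/12)) - 7)*90 = ((-1 + ⅚) - 7)*90 = (-⅙ - 7)*90 = -43/6*90 = -645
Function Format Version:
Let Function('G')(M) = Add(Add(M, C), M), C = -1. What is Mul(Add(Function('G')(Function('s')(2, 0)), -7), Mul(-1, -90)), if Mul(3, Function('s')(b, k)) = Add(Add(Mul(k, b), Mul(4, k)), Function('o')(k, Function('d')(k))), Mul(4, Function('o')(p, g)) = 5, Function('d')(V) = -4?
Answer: -645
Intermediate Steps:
Function('o')(p, g) = Rational(5, 4) (Function('o')(p, g) = Mul(Rational(1, 4), 5) = Rational(5, 4))
Function('s')(b, k) = Add(Rational(5, 12), Mul(Rational(4, 3), k), Mul(Rational(1, 3), b, k)) (Function('s')(b, k) = Mul(Rational(1, 3), Add(Add(Mul(k, b), Mul(4, k)), Rational(5, 4))) = Mul(Rational(1, 3), Add(Add(Mul(b, k), Mul(4, k)), Rational(5, 4))) = Mul(Rational(1, 3), Add(Add(Mul(4, k), Mul(b, k)), Rational(5, 4))) = Mul(Rational(1, 3), Add(Rational(5, 4), Mul(4, k), Mul(b, k))) = Add(Rational(5, 12), Mul(Rational(4, 3), k), Mul(Rational(1, 3), b, k)))
Function('G')(M) = Add(-1, Mul(2, M)) (Function('G')(M) = Add(Add(M, -1), M) = Add(Add(-1, M), M) = Add(-1, Mul(2, M)))
Mul(Add(Function('G')(Function('s')(2, 0)), -7), Mul(-1, -90)) = Mul(Add(Add(-1, Mul(2, Add(Rational(5, 12), Mul(Rational(4, 3), 0), Mul(Rational(1, 3), 2, 0)))), -7), Mul(-1, -90)) = Mul(Add(Add(-1, Mul(2, Add(Rational(5, 12), 0, 0))), -7), 90) = Mul(Add(Add(-1, Mul(2, Rational(5, 12))), -7), 90) = Mul(Add(Add(-1, Rational(5, 6)), -7), 90) = Mul(Add(Rational(-1, 6), -7), 90) = Mul(Rational(-43, 6), 90) = -645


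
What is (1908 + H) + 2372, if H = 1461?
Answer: 5741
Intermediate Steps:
(1908 + H) + 2372 = (1908 + 1461) + 2372 = 3369 + 2372 = 5741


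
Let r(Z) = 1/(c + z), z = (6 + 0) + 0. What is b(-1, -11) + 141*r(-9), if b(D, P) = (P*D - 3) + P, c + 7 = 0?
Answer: -144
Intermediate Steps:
c = -7 (c = -7 + 0 = -7)
z = 6 (z = 6 + 0 = 6)
b(D, P) = -3 + P + D*P (b(D, P) = (D*P - 3) + P = (-3 + D*P) + P = -3 + P + D*P)
r(Z) = -1 (r(Z) = 1/(-7 + 6) = 1/(-1) = -1)
b(-1, -11) + 141*r(-9) = (-3 - 11 - 1*(-11)) + 141*(-1) = (-3 - 11 + 11) - 141 = -3 - 141 = -144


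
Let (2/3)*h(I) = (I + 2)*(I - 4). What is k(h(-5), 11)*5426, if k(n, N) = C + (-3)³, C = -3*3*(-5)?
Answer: 97668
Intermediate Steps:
h(I) = 3*(-4 + I)*(2 + I)/2 (h(I) = 3*((I + 2)*(I - 4))/2 = 3*((2 + I)*(-4 + I))/2 = 3*((-4 + I)*(2 + I))/2 = 3*(-4 + I)*(2 + I)/2)
C = 45 (C = -9*(-5) = 45)
k(n, N) = 18 (k(n, N) = 45 + (-3)³ = 45 - 27 = 18)
k(h(-5), 11)*5426 = 18*5426 = 97668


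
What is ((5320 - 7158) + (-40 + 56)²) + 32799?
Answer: 31217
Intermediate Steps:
((5320 - 7158) + (-40 + 56)²) + 32799 = (-1838 + 16²) + 32799 = (-1838 + 256) + 32799 = -1582 + 32799 = 31217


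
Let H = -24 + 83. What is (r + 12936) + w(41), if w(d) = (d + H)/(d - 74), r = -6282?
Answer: 219482/33 ≈ 6651.0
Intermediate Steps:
H = 59
w(d) = (59 + d)/(-74 + d) (w(d) = (d + 59)/(d - 74) = (59 + d)/(-74 + d))
(r + 12936) + w(41) = (-6282 + 12936) + (59 + 41)/(-74 + 41) = 6654 + 100/(-33) = 6654 - 1/33*100 = 6654 - 100/33 = 219482/33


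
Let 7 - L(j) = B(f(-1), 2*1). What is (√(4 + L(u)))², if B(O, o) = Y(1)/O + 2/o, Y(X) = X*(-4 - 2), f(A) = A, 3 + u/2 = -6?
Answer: 4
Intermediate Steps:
u = -18 (u = -6 + 2*(-6) = -6 - 12 = -18)
Y(X) = -6*X (Y(X) = X*(-6) = -6*X)
B(O, o) = -6/O + 2/o (B(O, o) = (-6*1)/O + 2/o = -6/O + 2/o)
L(j) = 0 (L(j) = 7 - (-6/(-1) + 2/((2*1))) = 7 - (-6*(-1) + 2/2) = 7 - (6 + 2*(½)) = 7 - (6 + 1) = 7 - 1*7 = 7 - 7 = 0)
(√(4 + L(u)))² = (√(4 + 0))² = (√4)² = 2² = 4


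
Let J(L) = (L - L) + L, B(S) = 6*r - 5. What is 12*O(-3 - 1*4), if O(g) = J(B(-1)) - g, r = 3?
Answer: 240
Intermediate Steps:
B(S) = 13 (B(S) = 6*3 - 5 = 18 - 5 = 13)
J(L) = L (J(L) = 0 + L = L)
O(g) = 13 - g
12*O(-3 - 1*4) = 12*(13 - (-3 - 1*4)) = 12*(13 - (-3 - 4)) = 12*(13 - 1*(-7)) = 12*(13 + 7) = 12*20 = 240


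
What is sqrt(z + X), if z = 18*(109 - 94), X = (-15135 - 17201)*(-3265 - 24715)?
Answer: 5*sqrt(36190462) ≈ 30079.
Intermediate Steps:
X = 904761280 (X = -32336*(-27980) = 904761280)
z = 270 (z = 18*15 = 270)
sqrt(z + X) = sqrt(270 + 904761280) = sqrt(904761550) = 5*sqrt(36190462)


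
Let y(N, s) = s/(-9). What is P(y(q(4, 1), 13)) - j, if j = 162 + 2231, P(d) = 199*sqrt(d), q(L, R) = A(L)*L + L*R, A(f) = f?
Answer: -2393 + 199*I*sqrt(13)/3 ≈ -2393.0 + 239.17*I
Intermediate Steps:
q(L, R) = L**2 + L*R (q(L, R) = L*L + L*R = L**2 + L*R)
y(N, s) = -s/9 (y(N, s) = s*(-1/9) = -s/9)
j = 2393
P(y(q(4, 1), 13)) - j = 199*sqrt(-1/9*13) - 1*2393 = 199*sqrt(-13/9) - 2393 = 199*(I*sqrt(13)/3) - 2393 = 199*I*sqrt(13)/3 - 2393 = -2393 + 199*I*sqrt(13)/3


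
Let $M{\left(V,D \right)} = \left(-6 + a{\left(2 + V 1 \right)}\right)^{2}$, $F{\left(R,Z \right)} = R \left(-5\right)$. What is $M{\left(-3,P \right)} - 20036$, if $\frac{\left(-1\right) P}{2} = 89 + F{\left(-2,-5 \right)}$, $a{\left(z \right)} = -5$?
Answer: $-19915$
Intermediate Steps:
$F{\left(R,Z \right)} = - 5 R$
$P = -198$ ($P = - 2 \left(89 - -10\right) = - 2 \left(89 + 10\right) = \left(-2\right) 99 = -198$)
$M{\left(V,D \right)} = 121$ ($M{\left(V,D \right)} = \left(-6 - 5\right)^{2} = \left(-11\right)^{2} = 121$)
$M{\left(-3,P \right)} - 20036 = 121 - 20036 = -19915$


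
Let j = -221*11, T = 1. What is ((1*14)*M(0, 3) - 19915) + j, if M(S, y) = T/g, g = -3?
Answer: -67052/3 ≈ -22351.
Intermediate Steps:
M(S, y) = -⅓ (M(S, y) = 1/(-3) = 1*(-⅓) = -⅓)
j = -2431
((1*14)*M(0, 3) - 19915) + j = ((1*14)*(-⅓) - 19915) - 2431 = (14*(-⅓) - 19915) - 2431 = (-14/3 - 19915) - 2431 = -59759/3 - 2431 = -67052/3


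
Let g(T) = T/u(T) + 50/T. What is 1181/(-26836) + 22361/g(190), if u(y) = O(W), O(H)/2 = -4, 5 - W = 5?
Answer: -45608172581/47902260 ≈ -952.11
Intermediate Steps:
W = 0 (W = 5 - 1*5 = 5 - 5 = 0)
O(H) = -8 (O(H) = 2*(-4) = -8)
u(y) = -8
g(T) = 50/T - T/8 (g(T) = T/(-8) + 50/T = T*(-⅛) + 50/T = -T/8 + 50/T = 50/T - T/8)
1181/(-26836) + 22361/g(190) = 1181/(-26836) + 22361/(50/190 - ⅛*190) = 1181*(-1/26836) + 22361/(50*(1/190) - 95/4) = -1181/26836 + 22361/(5/19 - 95/4) = -1181/26836 + 22361/(-1785/76) = -1181/26836 + 22361*(-76/1785) = -1181/26836 - 1699436/1785 = -45608172581/47902260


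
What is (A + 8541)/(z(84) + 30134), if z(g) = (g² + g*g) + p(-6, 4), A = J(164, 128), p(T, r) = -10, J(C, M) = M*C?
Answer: 29533/44236 ≈ 0.66762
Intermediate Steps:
J(C, M) = C*M
A = 20992 (A = 164*128 = 20992)
z(g) = -10 + 2*g² (z(g) = (g² + g*g) - 10 = (g² + g²) - 10 = 2*g² - 10 = -10 + 2*g²)
(A + 8541)/(z(84) + 30134) = (20992 + 8541)/((-10 + 2*84²) + 30134) = 29533/((-10 + 2*7056) + 30134) = 29533/((-10 + 14112) + 30134) = 29533/(14102 + 30134) = 29533/44236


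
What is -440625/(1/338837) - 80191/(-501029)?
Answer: -74803656317085434/501029 ≈ -1.4930e+11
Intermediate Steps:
-440625/(1/338837) - 80191/(-501029) = -440625/1/338837 - 80191*(-1/501029) = -440625*338837 + 80191/501029 = -149300053125 + 80191/501029 = -74803656317085434/501029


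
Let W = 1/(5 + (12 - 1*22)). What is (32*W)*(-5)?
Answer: 32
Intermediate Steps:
W = -⅕ (W = 1/(5 + (12 - 22)) = 1/(5 - 10) = 1/(-5) = -⅕ ≈ -0.20000)
(32*W)*(-5) = (32*(-⅕))*(-5) = -32/5*(-5) = 32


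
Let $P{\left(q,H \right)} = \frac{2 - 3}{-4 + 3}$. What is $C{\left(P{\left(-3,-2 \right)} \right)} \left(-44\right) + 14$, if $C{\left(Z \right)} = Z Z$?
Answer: $-30$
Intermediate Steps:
$P{\left(q,H \right)} = 1$ ($P{\left(q,H \right)} = - \frac{1}{-1} = \left(-1\right) \left(-1\right) = 1$)
$C{\left(Z \right)} = Z^{2}$
$C{\left(P{\left(-3,-2 \right)} \right)} \left(-44\right) + 14 = 1^{2} \left(-44\right) + 14 = 1 \left(-44\right) + 14 = -44 + 14 = -30$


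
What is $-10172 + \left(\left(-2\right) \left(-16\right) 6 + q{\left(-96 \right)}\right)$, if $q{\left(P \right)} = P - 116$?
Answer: $-10192$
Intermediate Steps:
$q{\left(P \right)} = -116 + P$
$-10172 + \left(\left(-2\right) \left(-16\right) 6 + q{\left(-96 \right)}\right) = -10172 + \left(\left(-2\right) \left(-16\right) 6 - 212\right) = -10172 + \left(32 \cdot 6 - 212\right) = -10172 + \left(192 - 212\right) = -10172 - 20 = -10192$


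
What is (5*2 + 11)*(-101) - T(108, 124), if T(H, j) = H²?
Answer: -13785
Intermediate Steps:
(5*2 + 11)*(-101) - T(108, 124) = (5*2 + 11)*(-101) - 1*108² = (10 + 11)*(-101) - 1*11664 = 21*(-101) - 11664 = -2121 - 11664 = -13785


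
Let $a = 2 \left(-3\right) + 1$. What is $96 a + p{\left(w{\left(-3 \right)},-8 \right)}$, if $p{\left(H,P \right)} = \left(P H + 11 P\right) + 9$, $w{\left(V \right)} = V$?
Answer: $-535$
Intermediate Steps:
$a = -5$ ($a = -6 + 1 = -5$)
$p{\left(H,P \right)} = 9 + 11 P + H P$ ($p{\left(H,P \right)} = \left(H P + 11 P\right) + 9 = \left(11 P + H P\right) + 9 = 9 + 11 P + H P$)
$96 a + p{\left(w{\left(-3 \right)},-8 \right)} = 96 \left(-5\right) + \left(9 + 11 \left(-8\right) - -24\right) = -480 + \left(9 - 88 + 24\right) = -480 - 55 = -535$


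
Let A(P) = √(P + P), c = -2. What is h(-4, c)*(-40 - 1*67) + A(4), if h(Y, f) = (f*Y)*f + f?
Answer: 1926 + 2*√2 ≈ 1928.8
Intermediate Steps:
A(P) = √2*√P (A(P) = √(2*P) = √2*√P)
h(Y, f) = f + Y*f² (h(Y, f) = (Y*f)*f + f = Y*f² + f = f + Y*f²)
h(-4, c)*(-40 - 1*67) + A(4) = (-2*(1 - 4*(-2)))*(-40 - 1*67) + √2*√4 = (-2*(1 + 8))*(-40 - 67) + √2*2 = -2*9*(-107) + 2*√2 = -18*(-107) + 2*√2 = 1926 + 2*√2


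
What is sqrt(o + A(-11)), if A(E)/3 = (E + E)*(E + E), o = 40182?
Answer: 9*sqrt(514) ≈ 204.04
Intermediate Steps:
A(E) = 12*E**2 (A(E) = 3*((E + E)*(E + E)) = 3*((2*E)*(2*E)) = 3*(4*E**2) = 12*E**2)
sqrt(o + A(-11)) = sqrt(40182 + 12*(-11)**2) = sqrt(40182 + 12*121) = sqrt(40182 + 1452) = sqrt(41634) = 9*sqrt(514)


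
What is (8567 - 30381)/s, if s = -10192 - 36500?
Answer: 10907/23346 ≈ 0.46719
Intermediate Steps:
s = -46692
(8567 - 30381)/s = (8567 - 30381)/(-46692) = -21814*(-1/46692) = 10907/23346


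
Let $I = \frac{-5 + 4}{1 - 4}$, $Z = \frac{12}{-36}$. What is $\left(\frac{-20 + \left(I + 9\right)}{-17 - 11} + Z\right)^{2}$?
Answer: $\frac{1}{441} \approx 0.0022676$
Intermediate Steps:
$Z = - \frac{1}{3}$ ($Z = 12 \left(- \frac{1}{36}\right) = - \frac{1}{3} \approx -0.33333$)
$I = \frac{1}{3}$ ($I = - \frac{1}{-3} = \left(-1\right) \left(- \frac{1}{3}\right) = \frac{1}{3} \approx 0.33333$)
$\left(\frac{-20 + \left(I + 9\right)}{-17 - 11} + Z\right)^{2} = \left(\frac{-20 + \left(\frac{1}{3} + 9\right)}{-17 - 11} - \frac{1}{3}\right)^{2} = \left(\frac{-20 + \frac{28}{3}}{-28} - \frac{1}{3}\right)^{2} = \left(\left(- \frac{32}{3}\right) \left(- \frac{1}{28}\right) - \frac{1}{3}\right)^{2} = \left(\frac{8}{21} - \frac{1}{3}\right)^{2} = \left(\frac{1}{21}\right)^{2} = \frac{1}{441}$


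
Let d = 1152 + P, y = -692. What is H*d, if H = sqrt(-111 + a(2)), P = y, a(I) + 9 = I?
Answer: 460*I*sqrt(118) ≈ 4996.9*I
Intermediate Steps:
a(I) = -9 + I
P = -692
H = I*sqrt(118) (H = sqrt(-111 + (-9 + 2)) = sqrt(-111 - 7) = sqrt(-118) = I*sqrt(118) ≈ 10.863*I)
d = 460 (d = 1152 - 692 = 460)
H*d = (I*sqrt(118))*460 = 460*I*sqrt(118)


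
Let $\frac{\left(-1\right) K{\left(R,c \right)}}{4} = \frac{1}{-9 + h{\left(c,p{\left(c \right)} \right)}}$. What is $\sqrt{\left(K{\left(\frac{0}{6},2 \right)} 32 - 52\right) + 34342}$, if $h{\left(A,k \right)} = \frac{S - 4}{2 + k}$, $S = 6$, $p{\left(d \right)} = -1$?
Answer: $\frac{\sqrt{1681106}}{7} \approx 185.22$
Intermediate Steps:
$h{\left(A,k \right)} = \frac{2}{2 + k}$ ($h{\left(A,k \right)} = \frac{6 - 4}{2 + k} = \frac{2}{2 + k}$)
$K{\left(R,c \right)} = \frac{4}{7}$ ($K{\left(R,c \right)} = - \frac{4}{-9 + \frac{2}{2 - 1}} = - \frac{4}{-9 + \frac{2}{1}} = - \frac{4}{-9 + 2 \cdot 1} = - \frac{4}{-9 + 2} = - \frac{4}{-7} = \left(-4\right) \left(- \frac{1}{7}\right) = \frac{4}{7}$)
$\sqrt{\left(K{\left(\frac{0}{6},2 \right)} 32 - 52\right) + 34342} = \sqrt{\left(\frac{4}{7} \cdot 32 - 52\right) + 34342} = \sqrt{\left(\frac{128}{7} - 52\right) + 34342} = \sqrt{- \frac{236}{7} + 34342} = \sqrt{\frac{240158}{7}} = \frac{\sqrt{1681106}}{7}$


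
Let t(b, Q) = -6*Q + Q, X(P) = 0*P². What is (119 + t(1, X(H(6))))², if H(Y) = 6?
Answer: 14161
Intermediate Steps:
X(P) = 0
t(b, Q) = -5*Q
(119 + t(1, X(H(6))))² = (119 - 5*0)² = (119 + 0)² = 119² = 14161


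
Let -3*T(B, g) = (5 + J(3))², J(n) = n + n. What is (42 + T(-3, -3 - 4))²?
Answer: 25/9 ≈ 2.7778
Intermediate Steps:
J(n) = 2*n
T(B, g) = -121/3 (T(B, g) = -(5 + 2*3)²/3 = -(5 + 6)²/3 = -⅓*11² = -⅓*121 = -121/3)
(42 + T(-3, -3 - 4))² = (42 - 121/3)² = (5/3)² = 25/9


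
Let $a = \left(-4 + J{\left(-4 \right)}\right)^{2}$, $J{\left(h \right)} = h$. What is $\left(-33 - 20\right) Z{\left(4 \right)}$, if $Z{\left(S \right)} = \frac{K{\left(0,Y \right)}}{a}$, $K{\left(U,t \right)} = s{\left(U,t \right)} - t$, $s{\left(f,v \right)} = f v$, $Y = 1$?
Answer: $\frac{53}{64} \approx 0.82813$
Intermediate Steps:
$a = 64$ ($a = \left(-4 - 4\right)^{2} = \left(-8\right)^{2} = 64$)
$K{\left(U,t \right)} = - t + U t$ ($K{\left(U,t \right)} = U t - t = - t + U t$)
$Z{\left(S \right)} = - \frac{1}{64}$ ($Z{\left(S \right)} = \frac{1 \left(-1 + 0\right)}{64} = 1 \left(-1\right) \frac{1}{64} = \left(-1\right) \frac{1}{64} = - \frac{1}{64}$)
$\left(-33 - 20\right) Z{\left(4 \right)} = \left(-33 - 20\right) \left(- \frac{1}{64}\right) = \left(-53\right) \left(- \frac{1}{64}\right) = \frac{53}{64}$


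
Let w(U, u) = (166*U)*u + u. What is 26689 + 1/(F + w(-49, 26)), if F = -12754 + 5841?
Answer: 5828103618/218371 ≈ 26689.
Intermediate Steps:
F = -6913
w(U, u) = u + 166*U*u (w(U, u) = 166*U*u + u = u + 166*U*u)
26689 + 1/(F + w(-49, 26)) = 26689 + 1/(-6913 + 26*(1 + 166*(-49))) = 26689 + 1/(-6913 + 26*(1 - 8134)) = 26689 + 1/(-6913 + 26*(-8133)) = 26689 + 1/(-6913 - 211458) = 26689 + 1/(-218371) = 26689 - 1/218371 = 5828103618/218371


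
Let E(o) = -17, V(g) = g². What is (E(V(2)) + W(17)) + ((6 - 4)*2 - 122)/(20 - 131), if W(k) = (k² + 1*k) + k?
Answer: 34084/111 ≈ 307.06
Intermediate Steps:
W(k) = k² + 2*k (W(k) = (k² + k) + k = (k + k²) + k = k² + 2*k)
(E(V(2)) + W(17)) + ((6 - 4)*2 - 122)/(20 - 131) = (-17 + 17*(2 + 17)) + ((6 - 4)*2 - 122)/(20 - 131) = (-17 + 17*19) + (2*2 - 122)/(-111) = (-17 + 323) + (4 - 122)*(-1/111) = 306 - 118*(-1/111) = 306 + 118/111 = 34084/111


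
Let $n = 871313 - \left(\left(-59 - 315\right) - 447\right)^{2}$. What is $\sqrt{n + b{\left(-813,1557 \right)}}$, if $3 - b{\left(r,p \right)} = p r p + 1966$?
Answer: $3 \sqrt{219012194} \approx 44397.0$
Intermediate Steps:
$b{\left(r,p \right)} = -1963 - r p^{2}$ ($b{\left(r,p \right)} = 3 - \left(p r p + 1966\right) = 3 - \left(r p^{2} + 1966\right) = 3 - \left(1966 + r p^{2}\right) = -1963 - r p^{2}$)
$n = 197272$ ($n = 871313 - \left(\left(-59 - 315\right) - 447\right)^{2} = 871313 - \left(-374 - 447\right)^{2} = 871313 - \left(-821\right)^{2} = 871313 - 674041 = 197272$)
$\sqrt{n + b{\left(-813,1557 \right)}} = \sqrt{197272 - \left(1963 - 813 \cdot 1557^{2}\right)} = \sqrt{197272 - \left(1963 - 1970914437\right)} = \sqrt{197272 + \left(-1963 + 1970914437\right)} = \sqrt{197272 + 1970912474} = \sqrt{1971109746} = 3 \sqrt{219012194}$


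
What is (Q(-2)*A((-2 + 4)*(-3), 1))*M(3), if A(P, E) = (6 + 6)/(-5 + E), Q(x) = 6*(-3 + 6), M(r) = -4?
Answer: 216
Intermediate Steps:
Q(x) = 18 (Q(x) = 6*3 = 18)
A(P, E) = 12/(-5 + E)
(Q(-2)*A((-2 + 4)*(-3), 1))*M(3) = (18*(12/(-5 + 1)))*(-4) = (18*(12/(-4)))*(-4) = (18*(12*(-¼)))*(-4) = (18*(-3))*(-4) = -54*(-4) = 216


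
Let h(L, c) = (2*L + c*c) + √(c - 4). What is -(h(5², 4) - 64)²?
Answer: -4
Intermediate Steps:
h(L, c) = c² + √(-4 + c) + 2*L (h(L, c) = (2*L + c²) + √(-4 + c) = (c² + 2*L) + √(-4 + c) = c² + √(-4 + c) + 2*L)
-(h(5², 4) - 64)² = -((4² + √(-4 + 4) + 2*5²) - 64)² = -((16 + √0 + 2*25) - 64)² = -((16 + 0 + 50) - 64)² = -(66 - 64)² = -1*2² = -1*4 = -4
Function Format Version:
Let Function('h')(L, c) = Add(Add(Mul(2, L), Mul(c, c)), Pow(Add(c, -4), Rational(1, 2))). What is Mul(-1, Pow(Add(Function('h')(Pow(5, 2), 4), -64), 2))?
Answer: -4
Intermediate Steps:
Function('h')(L, c) = Add(Pow(c, 2), Pow(Add(-4, c), Rational(1, 2)), Mul(2, L)) (Function('h')(L, c) = Add(Add(Mul(2, L), Pow(c, 2)), Pow(Add(-4, c), Rational(1, 2))) = Add(Add(Pow(c, 2), Mul(2, L)), Pow(Add(-4, c), Rational(1, 2))) = Add(Pow(c, 2), Pow(Add(-4, c), Rational(1, 2)), Mul(2, L)))
Mul(-1, Pow(Add(Function('h')(Pow(5, 2), 4), -64), 2)) = Mul(-1, Pow(Add(Add(Pow(4, 2), Pow(Add(-4, 4), Rational(1, 2)), Mul(2, Pow(5, 2))), -64), 2)) = Mul(-1, Pow(Add(Add(16, Pow(0, Rational(1, 2)), Mul(2, 25)), -64), 2)) = Mul(-1, Pow(Add(Add(16, 0, 50), -64), 2)) = Mul(-1, Pow(Add(66, -64), 2)) = Mul(-1, Pow(2, 2)) = Mul(-1, 4) = -4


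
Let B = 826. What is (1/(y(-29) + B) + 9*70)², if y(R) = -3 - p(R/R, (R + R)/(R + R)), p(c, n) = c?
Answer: 268180015321/675684 ≈ 3.9690e+5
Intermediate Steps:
y(R) = -4 (y(R) = -3 - R/R = -3 - 1*1 = -3 - 1 = -4)
(1/(y(-29) + B) + 9*70)² = (1/(-4 + 826) + 9*70)² = (1/822 + 630)² = (517861/822)² = 268180015321/675684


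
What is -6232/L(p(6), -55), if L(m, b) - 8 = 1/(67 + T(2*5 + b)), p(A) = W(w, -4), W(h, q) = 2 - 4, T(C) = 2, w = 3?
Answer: -430008/553 ≈ -777.59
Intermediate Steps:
W(h, q) = -2
p(A) = -2
L(m, b) = 553/69 (L(m, b) = 8 + 1/(67 + 2) = 8 + 1/69 = 553/69)
-6232/L(p(6), -55) = -6232/553/69 = -6232*69/553 = -430008/553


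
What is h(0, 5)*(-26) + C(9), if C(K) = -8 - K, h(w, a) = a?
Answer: -147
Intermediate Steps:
h(0, 5)*(-26) + C(9) = 5*(-26) + (-8 - 1*9) = -130 + (-8 - 9) = -130 - 17 = -147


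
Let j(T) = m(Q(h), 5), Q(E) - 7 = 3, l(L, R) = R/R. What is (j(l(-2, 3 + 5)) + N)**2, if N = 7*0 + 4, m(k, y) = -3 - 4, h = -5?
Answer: 9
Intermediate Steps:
l(L, R) = 1
Q(E) = 10 (Q(E) = 7 + 3 = 10)
m(k, y) = -7
N = 4 (N = 0 + 4 = 4)
j(T) = -7
(j(l(-2, 3 + 5)) + N)**2 = (-7 + 4)**2 = (-3)**2 = 9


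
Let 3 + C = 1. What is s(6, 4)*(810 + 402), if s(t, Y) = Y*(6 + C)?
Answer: 19392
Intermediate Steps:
C = -2 (C = -3 + 1 = -2)
s(t, Y) = 4*Y (s(t, Y) = Y*(6 - 2) = Y*4 = 4*Y)
s(6, 4)*(810 + 402) = (4*4)*(810 + 402) = 16*1212 = 19392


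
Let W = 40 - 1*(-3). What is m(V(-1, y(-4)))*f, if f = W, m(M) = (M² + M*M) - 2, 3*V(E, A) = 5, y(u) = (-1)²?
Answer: 1376/9 ≈ 152.89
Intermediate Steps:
y(u) = 1
V(E, A) = 5/3 (V(E, A) = (⅓)*5 = 5/3)
m(M) = -2 + 2*M² (m(M) = (M² + M²) - 2 = 2*M² - 2 = -2 + 2*M²)
W = 43 (W = 40 + 3 = 43)
f = 43
m(V(-1, y(-4)))*f = (-2 + 2*(5/3)²)*43 = (-2 + 2*(25/9))*43 = (-2 + 50/9)*43 = (32/9)*43 = 1376/9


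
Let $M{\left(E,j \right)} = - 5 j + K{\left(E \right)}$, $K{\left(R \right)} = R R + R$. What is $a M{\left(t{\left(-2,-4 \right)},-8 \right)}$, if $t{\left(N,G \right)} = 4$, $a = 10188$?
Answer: $611280$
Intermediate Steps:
$K{\left(R \right)} = R + R^{2}$ ($K{\left(R \right)} = R^{2} + R = R + R^{2}$)
$M{\left(E,j \right)} = - 5 j + E \left(1 + E\right)$
$a M{\left(t{\left(-2,-4 \right)},-8 \right)} = 10188 \left(\left(-5\right) \left(-8\right) + 4 \left(1 + 4\right)\right) = 10188 \left(40 + 4 \cdot 5\right) = 10188 \left(40 + 20\right) = 10188 \cdot 60 = 611280$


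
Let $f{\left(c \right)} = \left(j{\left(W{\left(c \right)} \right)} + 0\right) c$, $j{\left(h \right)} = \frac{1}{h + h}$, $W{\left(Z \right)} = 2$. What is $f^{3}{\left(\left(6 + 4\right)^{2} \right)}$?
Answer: $15625$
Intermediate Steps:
$j{\left(h \right)} = \frac{1}{2 h}$
$f{\left(c \right)} = \frac{c}{4}$ ($f{\left(c \right)} = \left(\frac{1}{2 \cdot 2} + 0\right) c = \left(\frac{1}{2} \cdot \frac{1}{2} + 0\right) c = \left(\frac{1}{4} + 0\right) c = \frac{c}{4}$)
$f^{3}{\left(\left(6 + 4\right)^{2} \right)} = \left(\frac{\left(6 + 4\right)^{2}}{4}\right)^{3} = \left(\frac{10^{2}}{4}\right)^{3} = \left(\frac{1}{4} \cdot 100\right)^{3} = 25^{3} = 15625$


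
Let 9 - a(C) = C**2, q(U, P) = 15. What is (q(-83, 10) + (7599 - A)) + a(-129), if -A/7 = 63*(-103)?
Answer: -54441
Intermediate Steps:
A = 45423 (A = -441*(-103) = -7*(-6489) = 45423)
a(C) = 9 - C**2
(q(-83, 10) + (7599 - A)) + a(-129) = (15 + (7599 - 1*45423)) + (9 - 1*(-129)**2) = (15 + (7599 - 45423)) + (9 - 1*16641) = (15 - 37824) + (9 - 16641) = -37809 - 16632 = -54441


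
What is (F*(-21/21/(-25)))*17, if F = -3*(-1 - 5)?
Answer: 306/25 ≈ 12.240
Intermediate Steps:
F = 18 (F = -3*(-6) = 18)
(F*(-21/21/(-25)))*17 = (18*(-21/21/(-25)))*17 = (18*(-21*1/21*(-1/25)))*17 = (18*(-1*(-1/25)))*17 = (18*(1/25))*17 = (18/25)*17 = 306/25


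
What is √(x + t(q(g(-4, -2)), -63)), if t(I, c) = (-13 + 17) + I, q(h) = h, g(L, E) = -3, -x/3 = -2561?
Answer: 2*√1921 ≈ 87.658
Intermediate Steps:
x = 7683 (x = -3*(-2561) = 7683)
t(I, c) = 4 + I
√(x + t(q(g(-4, -2)), -63)) = √(7683 + (4 - 3)) = √(7683 + 1) = √7684 = 2*√1921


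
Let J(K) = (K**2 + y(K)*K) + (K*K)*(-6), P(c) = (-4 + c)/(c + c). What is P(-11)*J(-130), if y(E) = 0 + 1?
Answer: -634725/11 ≈ -57702.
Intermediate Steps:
y(E) = 1
P(c) = (-4 + c)/(2*c) (P(c) = (-4 + c)/((2*c)) = (-4 + c)*(1/(2*c)) = (-4 + c)/(2*c))
J(K) = K - 5*K**2 (J(K) = (K**2 + 1*K) + (K*K)*(-6) = (K**2 + K) + K**2*(-6) = (K + K**2) - 6*K**2 = K - 5*K**2)
P(-11)*J(-130) = ((1/2)*(-4 - 11)/(-11))*(-130*(1 - 5*(-130))) = ((1/2)*(-1/11)*(-15))*(-130*(1 + 650)) = 15*(-130*651)/22 = (15/22)*(-84630) = -634725/11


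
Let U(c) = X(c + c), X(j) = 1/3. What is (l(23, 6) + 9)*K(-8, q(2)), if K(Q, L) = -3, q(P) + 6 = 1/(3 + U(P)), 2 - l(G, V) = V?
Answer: -15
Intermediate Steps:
X(j) = 1/3
U(c) = 1/3
l(G, V) = 2 - V
q(P) = -57/10 (q(P) = -6 + 1/(3 + 1/3) = -6 + 1/(10/3) = -6 + 3/10 = -57/10)
(l(23, 6) + 9)*K(-8, q(2)) = ((2 - 1*6) + 9)*(-3) = ((2 - 6) + 9)*(-3) = (-4 + 9)*(-3) = 5*(-3) = -15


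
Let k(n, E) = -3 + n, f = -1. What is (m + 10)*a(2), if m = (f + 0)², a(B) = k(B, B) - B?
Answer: -33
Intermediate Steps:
a(B) = -3 (a(B) = (-3 + B) - B = -3)
m = 1 (m = (-1 + 0)² = (-1)² = 1)
(m + 10)*a(2) = (1 + 10)*(-3) = 11*(-3) = -33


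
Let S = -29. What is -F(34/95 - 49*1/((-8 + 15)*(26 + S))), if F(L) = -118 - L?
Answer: 34397/285 ≈ 120.69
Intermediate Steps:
-F(34/95 - 49*1/((-8 + 15)*(26 + S))) = -(-118 - (34/95 - 49*1/((-8 + 15)*(26 - 29)))) = -(-118 - (34*(1/95) - 49/((-3*7)))) = -(-118 - (34/95 - 49/(-21))) = -(-118 - (34/95 - 49*(-1/21))) = -(-118 - (34/95 + 7/3)) = -(-118 - 1*767/285) = -(-118 - 767/285) = -1*(-34397/285) = 34397/285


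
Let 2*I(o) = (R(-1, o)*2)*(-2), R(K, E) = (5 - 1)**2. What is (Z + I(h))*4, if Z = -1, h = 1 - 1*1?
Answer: -132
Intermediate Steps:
R(K, E) = 16 (R(K, E) = 4**2 = 16)
h = 0 (h = 1 - 1 = 0)
I(o) = -32 (I(o) = ((16*2)*(-2))/2 = (32*(-2))/2 = (1/2)*(-64) = -32)
(Z + I(h))*4 = (-1 - 32)*4 = -33*4 = -132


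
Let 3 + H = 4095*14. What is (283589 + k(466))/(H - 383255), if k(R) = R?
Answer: -284055/325928 ≈ -0.87153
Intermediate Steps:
H = 57327 (H = -3 + 4095*14 = -3 + 57330 = 57327)
(283589 + k(466))/(H - 383255) = (283589 + 466)/(57327 - 383255) = 284055/(-325928) = 284055*(-1/325928) = -284055/325928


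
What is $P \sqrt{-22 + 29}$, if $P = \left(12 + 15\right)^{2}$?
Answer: $729 \sqrt{7} \approx 1928.8$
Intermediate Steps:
$P = 729$ ($P = 27^{2} = 729$)
$P \sqrt{-22 + 29} = 729 \sqrt{-22 + 29} = 729 \sqrt{7}$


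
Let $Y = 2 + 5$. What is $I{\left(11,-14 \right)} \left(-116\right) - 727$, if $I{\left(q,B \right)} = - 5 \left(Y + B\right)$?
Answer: $-4787$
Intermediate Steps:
$Y = 7$
$I{\left(q,B \right)} = -35 - 5 B$ ($I{\left(q,B \right)} = - 5 \left(7 + B\right) = -35 - 5 B$)
$I{\left(11,-14 \right)} \left(-116\right) - 727 = \left(-35 - -70\right) \left(-116\right) - 727 = \left(-35 + 70\right) \left(-116\right) - 727 = 35 \left(-116\right) - 727 = -4060 - 727 = -4787$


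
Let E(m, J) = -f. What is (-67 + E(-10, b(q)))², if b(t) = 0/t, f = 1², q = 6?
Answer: 4624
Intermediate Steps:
f = 1
b(t) = 0
E(m, J) = -1 (E(m, J) = -1*1 = -1)
(-67 + E(-10, b(q)))² = (-67 - 1)² = (-68)² = 4624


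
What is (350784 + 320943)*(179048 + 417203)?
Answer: 400517895477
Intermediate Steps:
(350784 + 320943)*(179048 + 417203) = 671727*596251 = 400517895477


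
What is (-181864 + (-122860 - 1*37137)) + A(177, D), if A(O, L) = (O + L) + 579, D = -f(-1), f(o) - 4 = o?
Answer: -341108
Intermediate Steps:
f(o) = 4 + o
D = -3 (D = -(4 - 1) = -1*3 = -3)
A(O, L) = 579 + L + O (A(O, L) = (L + O) + 579 = 579 + L + O)
(-181864 + (-122860 - 1*37137)) + A(177, D) = (-181864 + (-122860 - 1*37137)) + (579 - 3 + 177) = (-181864 + (-122860 - 37137)) + 753 = (-181864 - 159997) + 753 = -341861 + 753 = -341108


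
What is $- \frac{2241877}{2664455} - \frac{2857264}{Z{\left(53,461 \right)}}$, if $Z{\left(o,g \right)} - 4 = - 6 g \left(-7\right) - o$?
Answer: $- \frac{7656348721621}{51458619415} \approx -148.79$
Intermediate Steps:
$Z{\left(o,g \right)} = 4 - o + 42 g$ ($Z{\left(o,g \right)} = 4 + \left(- 6 g \left(-7\right) - o\right) = 4 + \left(42 g - o\right) = 4 + \left(- o + 42 g\right) = 4 - o + 42 g$)
$- \frac{2241877}{2664455} - \frac{2857264}{Z{\left(53,461 \right)}} = - \frac{2241877}{2664455} - \frac{2857264}{4 - 53 + 42 \cdot 461} = \left(-2241877\right) \frac{1}{2664455} - \frac{2857264}{4 - 53 + 19362} = - \frac{2241877}{2664455} - \frac{2857264}{19313} = - \frac{7656348721621}{51458619415}$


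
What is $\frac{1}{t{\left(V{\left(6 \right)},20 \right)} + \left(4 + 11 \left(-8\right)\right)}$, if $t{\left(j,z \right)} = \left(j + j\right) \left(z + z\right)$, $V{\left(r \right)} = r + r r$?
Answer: $\frac{1}{3276} \approx 0.00030525$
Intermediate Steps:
$V{\left(r \right)} = r + r^{2}$
$t{\left(j,z \right)} = 4 j z$ ($t{\left(j,z \right)} = 2 j 2 z = 4 j z$)
$\frac{1}{t{\left(V{\left(6 \right)},20 \right)} + \left(4 + 11 \left(-8\right)\right)} = \frac{1}{4 \cdot 6 \left(1 + 6\right) 20 + \left(4 + 11 \left(-8\right)\right)} = \frac{1}{4 \cdot 6 \cdot 7 \cdot 20 + \left(4 - 88\right)} = \frac{1}{4 \cdot 42 \cdot 20 - 84} = \frac{1}{3360 - 84} = \frac{1}{3276}$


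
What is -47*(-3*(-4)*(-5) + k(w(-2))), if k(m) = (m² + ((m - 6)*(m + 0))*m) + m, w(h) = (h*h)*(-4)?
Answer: 256244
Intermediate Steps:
w(h) = -4*h² (w(h) = h²*(-4) = -4*h²)
k(m) = m + m² + m²*(-6 + m) (k(m) = (m² + ((-6 + m)*m)*m) + m = (m² + (m*(-6 + m))*m) + m = (m² + m²*(-6 + m)) + m = m + m² + m²*(-6 + m))
-47*(-3*(-4)*(-5) + k(w(-2))) = -47*(-3*(-4)*(-5) + (-4*(-2)²)*(1 + (-4*(-2)²)² - (-20)*(-2)²)) = -47*(12*(-5) + (-4*4)*(1 + (-4*4)² - (-20)*4)) = -47*(-60 - 16*(1 + (-16)² - 5*(-16))) = -47*(-60 - 16*(1 + 256 + 80)) = -47*(-60 - 16*337) = -47*(-60 - 5392) = -47*(-5452) = 256244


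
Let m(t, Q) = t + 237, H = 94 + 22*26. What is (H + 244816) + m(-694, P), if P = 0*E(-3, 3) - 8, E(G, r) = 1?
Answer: 245025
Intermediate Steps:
P = -8 (P = 0*1 - 8 = 0 - 8 = -8)
H = 666 (H = 94 + 572 = 666)
m(t, Q) = 237 + t
(H + 244816) + m(-694, P) = (666 + 244816) + (237 - 694) = 245482 - 457 = 245025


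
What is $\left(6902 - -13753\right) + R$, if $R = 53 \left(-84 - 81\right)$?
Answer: $11910$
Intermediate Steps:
$R = -8745$ ($R = 53 \left(-165\right) = -8745$)
$\left(6902 - -13753\right) + R = \left(6902 - -13753\right) - 8745 = \left(6902 + 13753\right) - 8745 = 20655 - 8745 = 11910$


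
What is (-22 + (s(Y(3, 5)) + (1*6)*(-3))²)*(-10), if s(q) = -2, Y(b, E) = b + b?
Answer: -3780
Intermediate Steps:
Y(b, E) = 2*b
(-22 + (s(Y(3, 5)) + (1*6)*(-3))²)*(-10) = (-22 + (-2 + (1*6)*(-3))²)*(-10) = (-22 + (-2 + 6*(-3))²)*(-10) = (-22 + (-2 - 18)²)*(-10) = (-22 + (-20)²)*(-10) = (-22 + 400)*(-10) = 378*(-10) = -3780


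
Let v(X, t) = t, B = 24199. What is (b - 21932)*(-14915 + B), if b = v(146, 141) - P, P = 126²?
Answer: -349700428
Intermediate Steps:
P = 15876
b = -15735 (b = 141 - 1*15876 = 141 - 15876 = -15735)
(b - 21932)*(-14915 + B) = (-15735 - 21932)*(-14915 + 24199) = -37667*9284 = -349700428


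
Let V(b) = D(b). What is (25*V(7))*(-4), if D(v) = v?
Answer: -700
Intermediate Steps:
V(b) = b
(25*V(7))*(-4) = (25*7)*(-4) = 175*(-4) = -700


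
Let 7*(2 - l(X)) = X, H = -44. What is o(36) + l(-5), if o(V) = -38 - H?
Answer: 61/7 ≈ 8.7143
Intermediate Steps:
l(X) = 2 - X/7
o(V) = 6 (o(V) = -38 - 1*(-44) = -38 + 44 = 6)
o(36) + l(-5) = 6 + (2 - ⅐*(-5)) = 6 + (2 + 5/7) = 6 + 19/7 = 61/7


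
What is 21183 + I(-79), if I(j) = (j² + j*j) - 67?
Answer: 33598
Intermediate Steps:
I(j) = -67 + 2*j² (I(j) = (j² + j²) - 67 = 2*j² - 67 = -67 + 2*j²)
21183 + I(-79) = 21183 + (-67 + 2*(-79)²) = 21183 + (-67 + 2*6241) = 21183 + (-67 + 12482) = 21183 + 12415 = 33598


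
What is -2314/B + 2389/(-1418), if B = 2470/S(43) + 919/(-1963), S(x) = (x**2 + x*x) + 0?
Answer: -5955660902355/514077466 ≈ -11585.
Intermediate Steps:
S(x) = 2*x**2 (S(x) = (x**2 + x**2) + 0 = 2*x**2 + 0 = 2*x**2)
B = 725074/3629587 (B = 2470/((2*43**2)) + 919/(-1963) = 2470/((2*1849)) + 919*(-1/1963) = 2470/3698 - 919/1963 = 2470*(1/3698) - 919/1963 = 1235/1849 - 919/1963 = 725074/3629587 ≈ 0.19977)
-2314/B + 2389/(-1418) = -2314/725074/3629587 + 2389/(-1418) = -2314*3629587/725074 + 2389*(-1/1418) = -4199432159/362537 - 2389/1418 = -5955660902355/514077466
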